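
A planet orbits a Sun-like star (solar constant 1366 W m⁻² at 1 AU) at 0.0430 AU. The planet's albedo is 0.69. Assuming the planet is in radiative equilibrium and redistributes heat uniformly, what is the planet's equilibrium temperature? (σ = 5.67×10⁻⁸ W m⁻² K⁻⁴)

T_eq ≈ 1000 K

Flux at 0.0430 AU: S = 1366/0.0430² = 7.39×10⁵ W m⁻².
Energy balance: absorbed = emitted ⇒ πR²·S(1−A) = 4πR²·σT_eq⁴, so T_eq⁴ = S(1−A)/(4σ).
T_eq = [7.39×10⁵ × 0.31 / (4 × 5.67×10⁻⁸)]^(1/4) = (1.01×10¹²)^(1/4) = 1000 K.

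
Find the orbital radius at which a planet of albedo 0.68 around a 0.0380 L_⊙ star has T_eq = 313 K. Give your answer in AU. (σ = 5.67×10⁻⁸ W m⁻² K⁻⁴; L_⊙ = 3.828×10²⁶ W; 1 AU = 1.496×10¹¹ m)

d ≈ 0.0872 AU

L = 0.0380 × 3.828×10²⁶ = 1.45×10²⁵ W.
From T_eq⁴ = L(1−A)/(16πσd²): d = √[L(1−A)/(16πσT_eq⁴)].
d = √[1.45×10²⁵ × 0.32 / (16π × 5.67×10⁻⁸ × (313)⁴)] = 1.30×10¹⁰ m = 0.0872 AU.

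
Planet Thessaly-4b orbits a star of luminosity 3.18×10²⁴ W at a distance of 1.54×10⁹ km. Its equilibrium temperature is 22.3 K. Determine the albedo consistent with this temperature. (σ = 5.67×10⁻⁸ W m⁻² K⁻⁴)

A ≈ 0.47

d = 1.54×10⁹ km = 1.54×10¹² m.
Flux: S = L/(4πd²) = 3.18×10²⁴/(4π×(1.54×10¹²)²) = 0.107 W m⁻².
From T_eq⁴ = S(1−A)/(4σ): 1−A = 4σT_eq⁴/S.
1−A = 4 × 5.67×10⁻⁸ × (22.3)⁴ / 0.107 = 0.526.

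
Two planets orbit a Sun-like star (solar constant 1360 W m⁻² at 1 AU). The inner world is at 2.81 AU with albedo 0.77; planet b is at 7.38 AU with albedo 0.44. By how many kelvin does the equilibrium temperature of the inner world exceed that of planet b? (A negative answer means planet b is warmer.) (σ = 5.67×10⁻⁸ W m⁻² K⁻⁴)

T_eq = [S₀(1−A)/(4σd²)]^(1/4), so T ∝ (1−A)^(1/4) / √d.
T₁ = [1360×0.23/(4×5.67×10⁻⁸×2.81²)]^(1/4) = 114.96 K.
T₂ = [1360×0.56/(4×5.67×10⁻⁸×7.38²)]^(1/4) = 88.61 K.

ΔT ≈ 26.3 K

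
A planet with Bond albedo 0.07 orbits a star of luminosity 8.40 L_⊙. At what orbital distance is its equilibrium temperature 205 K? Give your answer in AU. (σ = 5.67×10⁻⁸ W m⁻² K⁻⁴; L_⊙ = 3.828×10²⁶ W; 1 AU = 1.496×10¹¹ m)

d ≈ 5.15 AU

L = 8.40 × 3.828×10²⁶ = 3.22×10²⁷ W.
From T_eq⁴ = L(1−A)/(16πσd²): d = √[L(1−A)/(16πσT_eq⁴)].
d = √[3.22×10²⁷ × 0.93 / (16π × 5.67×10⁻⁸ × (205)⁴)] = 7.71×10¹¹ m = 5.15 AU.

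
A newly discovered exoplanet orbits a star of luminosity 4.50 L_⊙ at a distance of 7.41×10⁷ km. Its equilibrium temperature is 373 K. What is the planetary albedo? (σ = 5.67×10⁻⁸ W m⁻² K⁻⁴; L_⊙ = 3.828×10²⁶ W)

A ≈ 0.82

d = 7.41×10⁷ km = 7.41×10¹⁰ m.
L = 4.50 × 3.828×10²⁶ = 1.72×10²⁷ W.
Flux: S = L/(4πd²) = 1.72×10²⁷/(4π×(7.41×10¹⁰)²) = 2.50×10⁴ W m⁻².
From T_eq⁴ = S(1−A)/(4σ): 1−A = 4σT_eq⁴/S.
1−A = 4 × 5.67×10⁻⁸ × (373)⁴ / 2.50×10⁴ = 0.176.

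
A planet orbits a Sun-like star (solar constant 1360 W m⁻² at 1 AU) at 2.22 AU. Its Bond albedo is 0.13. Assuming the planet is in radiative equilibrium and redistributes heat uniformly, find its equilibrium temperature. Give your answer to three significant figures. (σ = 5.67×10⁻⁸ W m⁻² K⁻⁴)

T_eq ≈ 180 K

Flux at 2.22 AU: S = 1360/2.22² = 276 W m⁻².
Energy balance: absorbed = emitted ⇒ πR²·S(1−A) = 4πR²·σT_eq⁴, so T_eq⁴ = S(1−A)/(4σ).
T_eq = [276 × 0.87 / (4 × 5.67×10⁻⁸)]^(1/4) = (1.06×10⁹)^(1/4) = 180 K.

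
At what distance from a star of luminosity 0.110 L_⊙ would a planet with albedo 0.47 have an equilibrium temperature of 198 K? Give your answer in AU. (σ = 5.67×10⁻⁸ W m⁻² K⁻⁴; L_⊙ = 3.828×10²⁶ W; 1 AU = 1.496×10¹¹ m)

d ≈ 0.477 AU

L = 0.110 × 3.828×10²⁶ = 4.21×10²⁵ W.
From T_eq⁴ = L(1−A)/(16πσd²): d = √[L(1−A)/(16πσT_eq⁴)].
d = √[4.21×10²⁵ × 0.53 / (16π × 5.67×10⁻⁸ × (198)⁴)] = 7.14×10¹⁰ m = 0.477 AU.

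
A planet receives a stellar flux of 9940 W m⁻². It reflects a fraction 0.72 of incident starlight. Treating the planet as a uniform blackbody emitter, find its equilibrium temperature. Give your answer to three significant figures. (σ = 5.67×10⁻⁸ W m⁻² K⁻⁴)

Energy balance: absorbed = emitted ⇒ πR²·S(1−A) = 4πR²·σT_eq⁴, so T_eq⁴ = S(1−A)/(4σ).
T_eq = [9940 × 0.28 / (4 × 5.67×10⁻⁸)]^(1/4) = (1.23×10¹⁰)^(1/4) = 333 K.

T_eq ≈ 333 K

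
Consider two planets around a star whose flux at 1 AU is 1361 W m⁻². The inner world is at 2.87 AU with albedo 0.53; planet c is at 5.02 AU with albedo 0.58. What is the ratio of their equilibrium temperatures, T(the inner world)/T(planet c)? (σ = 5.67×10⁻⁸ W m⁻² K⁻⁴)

T₁/T₂ ≈ 1.360

T_eq = [S₀(1−A)/(4σd²)]^(1/4), so T ∝ (1−A)^(1/4) / √d.
T₁ = [1361×0.47/(4×5.67×10⁻⁸×2.87²)]^(1/4) = 136.03 K.
T₂ = [1361×0.42/(4×5.67×10⁻⁸×5.02²)]^(1/4) = 100.00 K.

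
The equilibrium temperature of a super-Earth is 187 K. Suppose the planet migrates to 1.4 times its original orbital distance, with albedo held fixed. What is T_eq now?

T_eq ≈ 158 K

T_eq ∝ L^(1/4) · d^(−1/2).
T′ = 187 / 1.4^(1/2) = 158 K.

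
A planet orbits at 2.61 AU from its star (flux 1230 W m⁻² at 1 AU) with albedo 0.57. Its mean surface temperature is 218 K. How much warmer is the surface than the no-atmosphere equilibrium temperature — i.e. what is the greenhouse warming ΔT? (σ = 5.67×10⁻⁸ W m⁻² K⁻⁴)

ΔT ≈ 82.0 K

S = 1230/2.61² = 180.6 W m⁻².
T_eq = [S(1−A)/(4σ)]^(1/4) = [180.6×0.43/(4×5.67×10⁻⁸)]^(1/4) = 136.0 K.
ΔT = T_surf − T_eq = 218 − 136.0.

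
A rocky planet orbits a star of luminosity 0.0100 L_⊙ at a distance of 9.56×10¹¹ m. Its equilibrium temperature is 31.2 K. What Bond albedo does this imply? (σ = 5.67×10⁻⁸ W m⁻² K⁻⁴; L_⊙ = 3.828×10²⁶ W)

A ≈ 0.36

L = 0.0100 × 3.828×10²⁶ = 3.83×10²⁴ W.
Flux: S = L/(4πd²) = 3.83×10²⁴/(4π×(9.56×10¹¹)²) = 0.333 W m⁻².
From T_eq⁴ = S(1−A)/(4σ): 1−A = 4σT_eq⁴/S.
1−A = 4 × 5.67×10⁻⁸ × (31.2)⁴ / 0.333 = 0.645.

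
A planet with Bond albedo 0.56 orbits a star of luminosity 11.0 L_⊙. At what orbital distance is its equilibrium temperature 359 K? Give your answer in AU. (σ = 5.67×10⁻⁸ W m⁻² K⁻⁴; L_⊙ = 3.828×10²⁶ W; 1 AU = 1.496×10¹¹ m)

d ≈ 1.32 AU

L = 11.0 × 3.828×10²⁶ = 4.21×10²⁷ W.
From T_eq⁴ = L(1−A)/(16πσd²): d = √[L(1−A)/(16πσT_eq⁴)].
d = √[4.21×10²⁷ × 0.44 / (16π × 5.67×10⁻⁸ × (359)⁴)] = 1.98×10¹¹ m = 1.32 AU.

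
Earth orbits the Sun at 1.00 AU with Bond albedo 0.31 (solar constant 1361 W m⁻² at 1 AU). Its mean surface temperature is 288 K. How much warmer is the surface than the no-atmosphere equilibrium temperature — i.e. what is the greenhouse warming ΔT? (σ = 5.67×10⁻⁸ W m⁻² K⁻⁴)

S = 1361/1.00² = 1361 W m⁻².
T_eq = [S(1−A)/(4σ)]^(1/4) = [1361×0.69/(4×5.67×10⁻⁸)]^(1/4) = 253.7 K.
ΔT = T_surf − T_eq = 288 − 253.7.

ΔT ≈ 34.3 K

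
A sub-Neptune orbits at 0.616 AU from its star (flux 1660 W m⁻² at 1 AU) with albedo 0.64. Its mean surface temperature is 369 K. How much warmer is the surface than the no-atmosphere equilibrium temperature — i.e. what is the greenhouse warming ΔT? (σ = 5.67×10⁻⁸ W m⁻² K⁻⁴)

S = 1660/0.616² = 4375 W m⁻².
T_eq = [S(1−A)/(4σ)]^(1/4) = [4375×0.36/(4×5.67×10⁻⁸)]^(1/4) = 288.7 K.
ΔT = T_surf − T_eq = 369 − 288.7.

ΔT ≈ 80.3 K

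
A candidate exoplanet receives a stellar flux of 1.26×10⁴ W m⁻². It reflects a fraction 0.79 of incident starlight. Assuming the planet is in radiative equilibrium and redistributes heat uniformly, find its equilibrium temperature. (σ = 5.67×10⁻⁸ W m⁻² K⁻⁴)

Energy balance: absorbed = emitted ⇒ πR²·S(1−A) = 4πR²·σT_eq⁴, so T_eq⁴ = S(1−A)/(4σ).
T_eq = [1.26×10⁴ × 0.21 / (4 × 5.67×10⁻⁸)]^(1/4) = (1.17×10¹⁰)^(1/4) = 329 K.

T_eq ≈ 329 K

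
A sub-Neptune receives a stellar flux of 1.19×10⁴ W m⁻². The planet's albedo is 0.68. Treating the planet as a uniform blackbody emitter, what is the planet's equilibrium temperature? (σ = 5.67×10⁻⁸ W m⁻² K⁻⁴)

Energy balance: absorbed = emitted ⇒ πR²·S(1−A) = 4πR²·σT_eq⁴, so T_eq⁴ = S(1−A)/(4σ).
T_eq = [1.19×10⁴ × 0.32 / (4 × 5.67×10⁻⁸)]^(1/4) = (1.68×10¹⁰)^(1/4) = 360 K.

T_eq ≈ 360 K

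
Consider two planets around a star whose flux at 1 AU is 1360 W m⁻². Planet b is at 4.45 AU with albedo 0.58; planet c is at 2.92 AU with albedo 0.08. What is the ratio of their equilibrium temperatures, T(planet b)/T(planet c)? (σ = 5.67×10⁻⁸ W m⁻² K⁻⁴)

T_eq = [S₀(1−A)/(4σd²)]^(1/4), so T ∝ (1−A)^(1/4) / √d.
T₁ = [1360×0.42/(4×5.67×10⁻⁸×4.45²)]^(1/4) = 106.20 K.
T₂ = [1360×0.92/(4×5.67×10⁻⁸×2.92²)]^(1/4) = 159.49 K.

T₁/T₂ ≈ 0.666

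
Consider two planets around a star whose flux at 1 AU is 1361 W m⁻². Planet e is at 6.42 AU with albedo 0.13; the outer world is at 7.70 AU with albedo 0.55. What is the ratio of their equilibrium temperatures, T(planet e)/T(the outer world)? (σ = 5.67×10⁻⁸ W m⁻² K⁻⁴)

T₁/T₂ ≈ 1.291

T_eq = [S₀(1−A)/(4σd²)]^(1/4), so T ∝ (1−A)^(1/4) / √d.
T₁ = [1361×0.87/(4×5.67×10⁻⁸×6.42²)]^(1/4) = 106.09 K.
T₂ = [1361×0.45/(4×5.67×10⁻⁸×7.70²)]^(1/4) = 82.15 K.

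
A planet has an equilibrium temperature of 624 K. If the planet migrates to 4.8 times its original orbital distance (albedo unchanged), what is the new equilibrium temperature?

T_eq ≈ 285 K

T_eq ∝ L^(1/4) · d^(−1/2).
T′ = 624 / 4.8^(1/2) = 285 K.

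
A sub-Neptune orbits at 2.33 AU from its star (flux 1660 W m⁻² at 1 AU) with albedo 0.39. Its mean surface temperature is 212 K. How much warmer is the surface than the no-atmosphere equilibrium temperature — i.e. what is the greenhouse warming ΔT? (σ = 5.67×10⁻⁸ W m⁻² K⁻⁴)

S = 1660/2.33² = 305.8 W m⁻².
T_eq = [S(1−A)/(4σ)]^(1/4) = [305.8×0.61/(4×5.67×10⁻⁸)]^(1/4) = 169.3 K.
ΔT = T_surf − T_eq = 212 − 169.3.

ΔT ≈ 42.7 K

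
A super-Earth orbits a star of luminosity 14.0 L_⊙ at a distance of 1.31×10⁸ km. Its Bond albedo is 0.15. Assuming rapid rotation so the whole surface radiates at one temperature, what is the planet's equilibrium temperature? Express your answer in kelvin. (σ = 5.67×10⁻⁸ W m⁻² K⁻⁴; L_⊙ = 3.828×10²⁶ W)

d = 1.31×10⁸ km = 1.31×10¹¹ m.
L = 14.0 × 3.828×10²⁶ = 5.36×10²⁷ W.
Flux: S = L/(4πd²) = 5.36×10²⁷/(4π×(1.31×10¹¹)²) = 2.49×10⁴ W m⁻².
Energy balance: absorbed = emitted ⇒ πR²·S(1−A) = 4πR²·σT_eq⁴, so T_eq⁴ = S(1−A)/(4σ).
T_eq = [2.49×10⁴ × 0.85 / (4 × 5.67×10⁻⁸)]^(1/4) = (9.31×10¹⁰)^(1/4) = 552 K.

T_eq ≈ 552 K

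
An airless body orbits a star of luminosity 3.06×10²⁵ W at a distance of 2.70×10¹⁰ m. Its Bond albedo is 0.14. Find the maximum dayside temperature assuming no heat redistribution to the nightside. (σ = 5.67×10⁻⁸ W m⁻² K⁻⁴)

T_ss ≈ 474 K

Flux: S = L/(4πd²) = 3.06×10²⁵/(4π×(2.70×10¹⁰)²) = 3340 W m⁻².
With no redistribution each surface element balances locally: S(1−A) = σT⁴.
T = [3340 × 0.86 / 5.67×10⁻⁸]^(1/4) = (5.07×10¹⁰)^(1/4) = 474 K.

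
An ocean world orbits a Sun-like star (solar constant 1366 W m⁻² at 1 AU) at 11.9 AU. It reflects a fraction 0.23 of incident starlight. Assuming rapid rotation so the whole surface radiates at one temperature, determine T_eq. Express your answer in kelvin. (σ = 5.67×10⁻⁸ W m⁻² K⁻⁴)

Flux at 11.9 AU: S = 1366/11.9² = 9.65 W m⁻².
Energy balance: absorbed = emitted ⇒ πR²·S(1−A) = 4πR²·σT_eq⁴, so T_eq⁴ = S(1−A)/(4σ).
T_eq = [9.65 × 0.77 / (4 × 5.67×10⁻⁸)]^(1/4) = (3.27×10⁷)^(1/4) = 75.6 K.

T_eq ≈ 75.6 K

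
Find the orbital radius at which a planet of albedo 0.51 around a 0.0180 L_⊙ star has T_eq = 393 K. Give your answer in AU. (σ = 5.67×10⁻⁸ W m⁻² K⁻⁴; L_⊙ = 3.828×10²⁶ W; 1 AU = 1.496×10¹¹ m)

L = 0.0180 × 3.828×10²⁶ = 6.89×10²⁴ W.
From T_eq⁴ = L(1−A)/(16πσd²): d = √[L(1−A)/(16πσT_eq⁴)].
d = √[6.89×10²⁴ × 0.49 / (16π × 5.67×10⁻⁸ × (393)⁴)] = 7.05×10⁹ m = 0.0471 AU.

d ≈ 0.0471 AU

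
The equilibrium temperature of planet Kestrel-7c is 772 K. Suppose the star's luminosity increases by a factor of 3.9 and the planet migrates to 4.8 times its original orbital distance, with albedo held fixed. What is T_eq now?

T_eq ∝ L^(1/4) · d^(−1/2).
T′ = 772 × 3.9^(1/4) / 4.8^(1/2) = 495 K.

T_eq ≈ 495 K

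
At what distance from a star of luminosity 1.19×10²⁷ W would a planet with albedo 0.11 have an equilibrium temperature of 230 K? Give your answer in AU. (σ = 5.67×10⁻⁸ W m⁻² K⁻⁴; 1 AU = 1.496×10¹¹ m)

d ≈ 2.44 AU

From T_eq⁴ = L(1−A)/(16πσd²): d = √[L(1−A)/(16πσT_eq⁴)].
d = √[1.19×10²⁷ × 0.89 / (16π × 5.67×10⁻⁸ × (230)⁴)] = 3.64×10¹¹ m = 2.44 AU.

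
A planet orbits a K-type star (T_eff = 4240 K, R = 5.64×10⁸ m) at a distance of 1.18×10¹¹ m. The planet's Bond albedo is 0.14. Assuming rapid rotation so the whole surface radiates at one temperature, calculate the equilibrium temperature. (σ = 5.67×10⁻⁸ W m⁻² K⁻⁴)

L = 4πR_⋆²σT_⋆⁴ = 4π(5.64×10⁸)² × 5.67×10⁻⁸ × (4240)⁴ = 7.33×10²⁵ W.
S = L/(4πd²) = 419 W m⁻².
Energy balance: absorbed = emitted ⇒ πR²·S(1−A) = 4πR²·σT_eq⁴, so T_eq⁴ = S(1−A)/(4σ).
T_eq = [419 × 0.86 / (4 × 5.67×10⁻⁸)]^(1/4) = (1.59×10⁹)^(1/4) = 200 K.

T_eq ≈ 200 K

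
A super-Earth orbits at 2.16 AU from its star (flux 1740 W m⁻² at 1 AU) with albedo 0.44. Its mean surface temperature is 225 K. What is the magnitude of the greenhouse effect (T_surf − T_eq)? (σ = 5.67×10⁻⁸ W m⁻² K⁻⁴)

ΔT ≈ 50.8 K

S = 1740/2.16² = 372.9 W m⁻².
T_eq = [S(1−A)/(4σ)]^(1/4) = [372.9×0.56/(4×5.67×10⁻⁸)]^(1/4) = 174.2 K.
ΔT = T_surf − T_eq = 225 − 174.2.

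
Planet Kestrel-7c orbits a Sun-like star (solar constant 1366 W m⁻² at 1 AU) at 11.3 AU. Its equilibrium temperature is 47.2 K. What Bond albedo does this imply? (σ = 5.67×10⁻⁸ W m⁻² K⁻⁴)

A ≈ 0.89

Flux at 11.3 AU: S = 1366/11.3² = 10.7 W m⁻².
From T_eq⁴ = S(1−A)/(4σ): 1−A = 4σT_eq⁴/S.
1−A = 4 × 5.67×10⁻⁸ × (47.2)⁴ / 10.7 = 0.105.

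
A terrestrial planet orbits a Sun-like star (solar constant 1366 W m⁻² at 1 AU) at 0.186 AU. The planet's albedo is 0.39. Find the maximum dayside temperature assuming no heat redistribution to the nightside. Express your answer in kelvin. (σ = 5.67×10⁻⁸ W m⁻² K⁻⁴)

T_ss ≈ 807 K

Flux at 0.186 AU: S = 1366/0.186² = 3.95×10⁴ W m⁻².
With no redistribution each surface element balances locally: S(1−A) = σT⁴.
T = [3.95×10⁴ × 0.61 / 5.67×10⁻⁸]^(1/4) = (4.25×10¹¹)^(1/4) = 807 K.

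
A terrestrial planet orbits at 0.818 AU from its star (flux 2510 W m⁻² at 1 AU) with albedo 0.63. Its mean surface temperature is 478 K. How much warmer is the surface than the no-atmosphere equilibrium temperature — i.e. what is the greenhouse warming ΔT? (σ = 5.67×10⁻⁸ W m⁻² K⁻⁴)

S = 2510/0.818² = 3751 W m⁻².
T_eq = [S(1−A)/(4σ)]^(1/4) = [3751×0.37/(4×5.67×10⁻⁸)]^(1/4) = 279.7 K.
ΔT = T_surf − T_eq = 478 − 279.7.

ΔT ≈ 198.3 K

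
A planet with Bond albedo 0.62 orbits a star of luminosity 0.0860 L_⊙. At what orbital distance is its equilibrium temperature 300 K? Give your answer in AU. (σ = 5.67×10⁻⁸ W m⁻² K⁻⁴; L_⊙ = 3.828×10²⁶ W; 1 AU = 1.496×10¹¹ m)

L = 0.0860 × 3.828×10²⁶ = 3.29×10²⁵ W.
From T_eq⁴ = L(1−A)/(16πσd²): d = √[L(1−A)/(16πσT_eq⁴)].
d = √[3.29×10²⁵ × 0.38 / (16π × 5.67×10⁻⁸ × (300)⁴)] = 2.33×10¹⁰ m = 0.156 AU.

d ≈ 0.156 AU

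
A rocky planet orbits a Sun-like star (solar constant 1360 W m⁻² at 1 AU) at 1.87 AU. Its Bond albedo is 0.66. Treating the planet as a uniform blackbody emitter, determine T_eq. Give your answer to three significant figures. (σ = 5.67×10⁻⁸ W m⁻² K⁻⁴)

Flux at 1.87 AU: S = 1360/1.87² = 389 W m⁻².
Energy balance: absorbed = emitted ⇒ πR²·S(1−A) = 4πR²·σT_eq⁴, so T_eq⁴ = S(1−A)/(4σ).
T_eq = [389 × 0.34 / (4 × 5.67×10⁻⁸)]^(1/4) = (5.83×10⁸)^(1/4) = 155 K.

T_eq ≈ 155 K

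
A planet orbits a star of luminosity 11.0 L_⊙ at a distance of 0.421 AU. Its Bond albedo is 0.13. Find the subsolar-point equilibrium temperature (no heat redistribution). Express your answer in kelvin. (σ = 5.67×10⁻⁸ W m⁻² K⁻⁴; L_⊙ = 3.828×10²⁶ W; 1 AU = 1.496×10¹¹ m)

d = 0.421 AU = 6.30×10¹⁰ m.
L = 11.0 × 3.828×10²⁶ = 4.21×10²⁷ W.
Flux: S = L/(4πd²) = 4.21×10²⁷/(4π×(6.30×10¹⁰)²) = 8.45×10⁴ W m⁻².
At the subsolar point the surface absorbs S(1−A) and emits σT⁴ per unit area — no factor of 4, since only the local patch is in balance.
T = [8.45×10⁴ × 0.87 / 5.67×10⁻⁸]^(1/4) = (1.30×10¹²)^(1/4) = 1070 K.

T_ss ≈ 1070 K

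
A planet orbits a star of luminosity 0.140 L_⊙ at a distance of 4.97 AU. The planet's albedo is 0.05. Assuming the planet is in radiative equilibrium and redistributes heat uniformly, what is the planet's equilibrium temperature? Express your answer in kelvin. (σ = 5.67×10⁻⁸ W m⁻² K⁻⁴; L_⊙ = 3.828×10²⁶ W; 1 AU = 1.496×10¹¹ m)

d = 4.97 AU = 7.44×10¹¹ m.
L = 0.140 × 3.828×10²⁶ = 5.36×10²⁵ W.
Flux: S = L/(4πd²) = 5.36×10²⁵/(4π×(7.44×10¹¹)²) = 7.71 W m⁻².
Energy balance: absorbed = emitted ⇒ πR²·S(1−A) = 4πR²·σT_eq⁴, so T_eq⁴ = S(1−A)/(4σ).
T_eq = [7.71 × 0.95 / (4 × 5.67×10⁻⁸)]^(1/4) = (3.23×10⁷)^(1/4) = 75.4 K.

T_eq ≈ 75.4 K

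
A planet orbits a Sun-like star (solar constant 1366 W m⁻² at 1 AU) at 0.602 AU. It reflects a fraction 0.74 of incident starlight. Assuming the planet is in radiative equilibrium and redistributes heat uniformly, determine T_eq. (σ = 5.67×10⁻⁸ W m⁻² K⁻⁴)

T_eq ≈ 256 K

Flux at 0.602 AU: S = 1366/0.602² = 3770 W m⁻².
Energy balance: absorbed = emitted ⇒ πR²·S(1−A) = 4πR²·σT_eq⁴, so T_eq⁴ = S(1−A)/(4σ).
T_eq = [3770 × 0.26 / (4 × 5.67×10⁻⁸)]^(1/4) = (4.32×10⁹)^(1/4) = 256 K.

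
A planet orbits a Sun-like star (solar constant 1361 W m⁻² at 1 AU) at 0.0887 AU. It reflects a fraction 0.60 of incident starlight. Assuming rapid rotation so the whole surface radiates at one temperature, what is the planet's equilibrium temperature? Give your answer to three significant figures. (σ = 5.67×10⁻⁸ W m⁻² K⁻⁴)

Flux at 0.0887 AU: S = 1361/0.0887² = 1.73×10⁵ W m⁻².
Energy balance: absorbed = emitted ⇒ πR²·S(1−A) = 4πR²·σT_eq⁴, so T_eq⁴ = S(1−A)/(4σ).
T_eq = [1.73×10⁵ × 0.40 / (4 × 5.67×10⁻⁸)]^(1/4) = (3.05×10¹¹)^(1/4) = 743 K.

T_eq ≈ 743 K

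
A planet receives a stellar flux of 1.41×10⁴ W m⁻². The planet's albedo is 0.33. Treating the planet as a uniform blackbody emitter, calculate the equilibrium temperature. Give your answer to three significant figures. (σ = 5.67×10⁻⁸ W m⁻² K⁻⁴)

T_eq ≈ 452 K

Energy balance: absorbed = emitted ⇒ πR²·S(1−A) = 4πR²·σT_eq⁴, so T_eq⁴ = S(1−A)/(4σ).
T_eq = [1.41×10⁴ × 0.67 / (4 × 5.67×10⁻⁸)]^(1/4) = (4.17×10¹⁰)^(1/4) = 452 K.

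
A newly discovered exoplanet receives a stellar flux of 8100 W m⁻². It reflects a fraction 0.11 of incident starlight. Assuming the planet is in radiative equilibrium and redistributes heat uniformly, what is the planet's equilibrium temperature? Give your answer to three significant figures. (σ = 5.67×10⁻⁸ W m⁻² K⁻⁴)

Energy balance: absorbed = emitted ⇒ πR²·S(1−A) = 4πR²·σT_eq⁴, so T_eq⁴ = S(1−A)/(4σ).
T_eq = [8100 × 0.89 / (4 × 5.67×10⁻⁸)]^(1/4) = (3.18×10¹⁰)^(1/4) = 422 K.

T_eq ≈ 422 K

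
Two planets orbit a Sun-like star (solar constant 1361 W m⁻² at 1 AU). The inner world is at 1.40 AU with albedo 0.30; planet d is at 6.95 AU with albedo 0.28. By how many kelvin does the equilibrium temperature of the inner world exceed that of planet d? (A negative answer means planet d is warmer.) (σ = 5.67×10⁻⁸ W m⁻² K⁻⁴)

ΔT ≈ 117.9 K

T_eq = [S₀(1−A)/(4σd²)]^(1/4), so T ∝ (1−A)^(1/4) / √d.
T₁ = [1361×0.70/(4×5.67×10⁻⁸×1.40²)]^(1/4) = 215.16 K.
T₂ = [1361×0.72/(4×5.67×10⁻⁸×6.95²)]^(1/4) = 97.25 K.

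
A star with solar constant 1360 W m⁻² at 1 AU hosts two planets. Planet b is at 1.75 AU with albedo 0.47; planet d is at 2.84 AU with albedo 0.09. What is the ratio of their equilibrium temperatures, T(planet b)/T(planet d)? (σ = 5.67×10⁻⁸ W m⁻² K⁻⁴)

T₁/T₂ ≈ 1.113

T_eq = [S₀(1−A)/(4σd²)]^(1/4), so T ∝ (1−A)^(1/4) / √d.
T₁ = [1360×0.53/(4×5.67×10⁻⁸×1.75²)]^(1/4) = 179.48 K.
T₂ = [1360×0.91/(4×5.67×10⁻⁸×2.84²)]^(1/4) = 161.28 K.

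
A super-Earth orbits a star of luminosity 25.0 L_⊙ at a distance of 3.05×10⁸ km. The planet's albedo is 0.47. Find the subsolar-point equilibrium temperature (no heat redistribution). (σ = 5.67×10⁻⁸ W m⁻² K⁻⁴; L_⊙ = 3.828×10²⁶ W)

d = 3.05×10⁸ km = 3.05×10¹¹ m.
L = 25.0 × 3.828×10²⁶ = 9.57×10²⁷ W.
Flux: S = L/(4πd²) = 9.57×10²⁷/(4π×(3.05×10¹¹)²) = 8190 W m⁻².
At the subsolar point the surface absorbs S(1−A) and emits σT⁴ per unit area — no factor of 4, since only the local patch is in balance.
T = [8190 × 0.53 / 5.67×10⁻⁸]^(1/4) = (7.65×10¹⁰)^(1/4) = 526 K.

T_ss ≈ 526 K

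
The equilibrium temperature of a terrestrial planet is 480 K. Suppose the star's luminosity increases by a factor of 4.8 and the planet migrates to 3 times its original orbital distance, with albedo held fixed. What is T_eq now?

T_eq ∝ L^(1/4) · d^(−1/2).
T′ = 480 × 4.8^(1/4) / 3^(1/2) = 410 K.

T_eq ≈ 410 K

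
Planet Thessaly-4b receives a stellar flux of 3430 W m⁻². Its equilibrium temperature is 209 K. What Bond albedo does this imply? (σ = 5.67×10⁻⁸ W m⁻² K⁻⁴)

From T_eq⁴ = S(1−A)/(4σ): 1−A = 4σT_eq⁴/S.
1−A = 4 × 5.67×10⁻⁸ × (209)⁴ / 3430 = 0.126.

A ≈ 0.87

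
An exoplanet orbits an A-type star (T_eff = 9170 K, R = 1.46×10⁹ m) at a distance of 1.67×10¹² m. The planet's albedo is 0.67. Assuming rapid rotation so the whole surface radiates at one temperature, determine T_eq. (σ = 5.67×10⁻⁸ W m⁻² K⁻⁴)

T_eq ≈ 145 K

L = 4πR_⋆²σT_⋆⁴ = 4π(1.46×10⁹)² × 5.67×10⁻⁸ × (9170)⁴ = 1.07×10²⁸ W.
S = L/(4πd²) = 306 W m⁻².
Energy balance: absorbed = emitted ⇒ πR²·S(1−A) = 4πR²·σT_eq⁴, so T_eq⁴ = S(1−A)/(4σ).
T_eq = [306 × 0.33 / (4 × 5.67×10⁻⁸)]^(1/4) = (4.46×10⁸)^(1/4) = 145 K.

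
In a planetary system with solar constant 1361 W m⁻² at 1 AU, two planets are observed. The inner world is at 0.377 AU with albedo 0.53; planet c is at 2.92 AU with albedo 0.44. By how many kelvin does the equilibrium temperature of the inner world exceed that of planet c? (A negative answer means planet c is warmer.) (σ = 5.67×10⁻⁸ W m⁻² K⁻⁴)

ΔT ≈ 234.4 K

T_eq = [S₀(1−A)/(4σd²)]^(1/4), so T ∝ (1−A)^(1/4) / √d.
T₁ = [1361×0.47/(4×5.67×10⁻⁸×0.377²)]^(1/4) = 375.33 K.
T₂ = [1361×0.56/(4×5.67×10⁻⁸×2.92²)]^(1/4) = 140.90 K.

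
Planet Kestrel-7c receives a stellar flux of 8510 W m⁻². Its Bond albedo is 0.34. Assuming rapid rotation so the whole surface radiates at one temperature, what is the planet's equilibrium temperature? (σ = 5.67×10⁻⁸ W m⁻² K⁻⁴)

T_eq ≈ 397 K

Energy balance: absorbed = emitted ⇒ πR²·S(1−A) = 4πR²·σT_eq⁴, so T_eq⁴ = S(1−A)/(4σ).
T_eq = [8510 × 0.66 / (4 × 5.67×10⁻⁸)]^(1/4) = (2.48×10¹⁰)^(1/4) = 397 K.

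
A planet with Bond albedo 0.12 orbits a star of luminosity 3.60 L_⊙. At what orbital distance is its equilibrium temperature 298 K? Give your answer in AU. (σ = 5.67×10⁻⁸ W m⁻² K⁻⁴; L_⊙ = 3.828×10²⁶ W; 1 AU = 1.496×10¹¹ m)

d ≈ 1.55 AU

L = 3.60 × 3.828×10²⁶ = 1.38×10²⁷ W.
From T_eq⁴ = L(1−A)/(16πσd²): d = √[L(1−A)/(16πσT_eq⁴)].
d = √[1.38×10²⁷ × 0.88 / (16π × 5.67×10⁻⁸ × (298)⁴)] = 2.32×10¹¹ m = 1.55 AU.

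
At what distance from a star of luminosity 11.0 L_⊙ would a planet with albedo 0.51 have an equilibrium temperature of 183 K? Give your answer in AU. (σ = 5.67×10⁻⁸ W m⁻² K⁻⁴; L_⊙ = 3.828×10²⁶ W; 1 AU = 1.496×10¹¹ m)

d ≈ 5.37 AU

L = 11.0 × 3.828×10²⁶ = 4.21×10²⁷ W.
From T_eq⁴ = L(1−A)/(16πσd²): d = √[L(1−A)/(16πσT_eq⁴)].
d = √[4.21×10²⁷ × 0.49 / (16π × 5.67×10⁻⁸ × (183)⁴)] = 8.03×10¹¹ m = 5.37 AU.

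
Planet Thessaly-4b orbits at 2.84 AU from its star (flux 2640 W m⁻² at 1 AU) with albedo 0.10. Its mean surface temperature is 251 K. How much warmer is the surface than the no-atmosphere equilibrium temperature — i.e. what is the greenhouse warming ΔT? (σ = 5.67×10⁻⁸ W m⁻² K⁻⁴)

S = 2640/2.84² = 327.3 W m⁻².
T_eq = [S(1−A)/(4σ)]^(1/4) = [327.3×0.90/(4×5.67×10⁻⁸)]^(1/4) = 189.8 K.
ΔT = T_surf − T_eq = 251 − 189.8.

ΔT ≈ 61.2 K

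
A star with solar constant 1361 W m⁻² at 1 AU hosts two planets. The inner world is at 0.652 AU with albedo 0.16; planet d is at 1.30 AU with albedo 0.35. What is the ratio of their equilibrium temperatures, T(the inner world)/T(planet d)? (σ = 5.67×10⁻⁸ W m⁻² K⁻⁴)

T₁/T₂ ≈ 1.506

T_eq = [S₀(1−A)/(4σd²)]^(1/4), so T ∝ (1−A)^(1/4) / √d.
T₁ = [1361×0.84/(4×5.67×10⁻⁸×0.652²)]^(1/4) = 329.99 K.
T₂ = [1361×0.65/(4×5.67×10⁻⁸×1.30²)]^(1/4) = 219.18 K.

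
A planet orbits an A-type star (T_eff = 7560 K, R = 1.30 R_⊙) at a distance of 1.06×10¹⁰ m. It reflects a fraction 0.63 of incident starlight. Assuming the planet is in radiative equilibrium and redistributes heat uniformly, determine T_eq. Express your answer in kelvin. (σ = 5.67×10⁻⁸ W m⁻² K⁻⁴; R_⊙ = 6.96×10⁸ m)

T_eq ≈ 1220 K

R_⋆ = 1.30 × 6.96×10⁸ = 9.05×10⁸ m.
L = 4πR_⋆²σT_⋆⁴ = 4π(9.05×10⁸)² × 5.67×10⁻⁸ × (7560)⁴ = 1.91×10²⁷ W.
S = L/(4πd²) = 1.35×10⁶ W m⁻².
Energy balance: absorbed = emitted ⇒ πR²·S(1−A) = 4πR²·σT_eq⁴, so T_eq⁴ = S(1−A)/(4σ).
T_eq = [1.35×10⁶ × 0.37 / (4 × 5.67×10⁻⁸)]^(1/4) = (2.20×10¹²)^(1/4) = 1220 K.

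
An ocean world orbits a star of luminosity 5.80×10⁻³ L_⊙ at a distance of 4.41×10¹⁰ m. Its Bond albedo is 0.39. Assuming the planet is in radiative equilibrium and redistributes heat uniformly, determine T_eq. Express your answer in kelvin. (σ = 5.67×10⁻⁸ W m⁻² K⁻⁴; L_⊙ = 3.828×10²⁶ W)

L = 5.80×10⁻³ × 3.828×10²⁶ = 2.22×10²⁴ W.
Flux: S = L/(4πd²) = 2.22×10²⁴/(4π×(4.41×10¹⁰)²) = 90.8 W m⁻².
Energy balance: absorbed = emitted ⇒ πR²·S(1−A) = 4πR²·σT_eq⁴, so T_eq⁴ = S(1−A)/(4σ).
T_eq = [90.8 × 0.61 / (4 × 5.67×10⁻⁸)]^(1/4) = (2.44×10⁸)^(1/4) = 125 K.

T_eq ≈ 125 K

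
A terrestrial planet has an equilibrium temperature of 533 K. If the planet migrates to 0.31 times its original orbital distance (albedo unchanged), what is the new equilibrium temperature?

T_eq ≈ 957 K

T_eq ∝ L^(1/4) · d^(−1/2).
T′ = 533 / 0.31^(1/2) = 957 K.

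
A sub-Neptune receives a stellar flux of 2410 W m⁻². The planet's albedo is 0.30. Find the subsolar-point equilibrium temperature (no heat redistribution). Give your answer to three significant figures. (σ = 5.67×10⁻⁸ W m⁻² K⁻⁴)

T_ss ≈ 415 K

At the subsolar point the surface absorbs S(1−A) and emits σT⁴ per unit area — no factor of 4, since only the local patch is in balance.
T = [2410 × 0.70 / 5.67×10⁻⁸]^(1/4) = (2.98×10¹⁰)^(1/4) = 415 K.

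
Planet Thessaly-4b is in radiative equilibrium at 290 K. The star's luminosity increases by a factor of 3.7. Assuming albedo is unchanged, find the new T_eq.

T_eq ∝ L^(1/4) · d^(−1/2).
T′ = 290 × 3.7^(1/4) = 402 K.

T_eq ≈ 402 K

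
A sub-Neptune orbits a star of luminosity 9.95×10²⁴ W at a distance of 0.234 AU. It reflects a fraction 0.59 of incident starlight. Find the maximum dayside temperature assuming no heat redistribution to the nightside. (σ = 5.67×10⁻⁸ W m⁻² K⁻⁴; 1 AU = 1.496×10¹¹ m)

T_ss ≈ 261 K

d = 0.234 AU = 3.50×10¹⁰ m.
Flux: S = L/(4πd²) = 9.95×10²⁴/(4π×(3.50×10¹⁰)²) = 646 W m⁻².
With no redistribution each surface element balances locally: S(1−A) = σT⁴.
T = [646 × 0.41 / 5.67×10⁻⁸]^(1/4) = (4.67×10⁹)^(1/4) = 261 K.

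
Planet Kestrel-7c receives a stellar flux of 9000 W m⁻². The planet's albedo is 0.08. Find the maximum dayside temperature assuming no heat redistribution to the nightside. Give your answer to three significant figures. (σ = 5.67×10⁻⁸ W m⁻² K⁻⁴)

T_ss ≈ 618 K

With no redistribution each surface element balances locally: S(1−A) = σT⁴.
T = [9000 × 0.92 / 5.67×10⁻⁸]^(1/4) = (1.46×10¹¹)^(1/4) = 618 K.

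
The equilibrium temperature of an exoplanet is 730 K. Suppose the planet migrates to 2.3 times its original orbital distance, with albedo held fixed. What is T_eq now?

T_eq ∝ L^(1/4) · d^(−1/2).
T′ = 730 / 2.3^(1/2) = 481 K.

T_eq ≈ 481 K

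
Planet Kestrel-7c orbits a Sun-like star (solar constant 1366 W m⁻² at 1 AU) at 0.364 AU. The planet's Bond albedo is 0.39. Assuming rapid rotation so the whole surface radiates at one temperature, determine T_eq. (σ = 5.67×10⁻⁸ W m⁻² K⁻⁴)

T_eq ≈ 408 K

Flux at 0.364 AU: S = 1366/0.364² = 1.03×10⁴ W m⁻².
Energy balance: absorbed = emitted ⇒ πR²·S(1−A) = 4πR²·σT_eq⁴, so T_eq⁴ = S(1−A)/(4σ).
T_eq = [1.03×10⁴ × 0.61 / (4 × 5.67×10⁻⁸)]^(1/4) = (2.77×10¹⁰)^(1/4) = 408 K.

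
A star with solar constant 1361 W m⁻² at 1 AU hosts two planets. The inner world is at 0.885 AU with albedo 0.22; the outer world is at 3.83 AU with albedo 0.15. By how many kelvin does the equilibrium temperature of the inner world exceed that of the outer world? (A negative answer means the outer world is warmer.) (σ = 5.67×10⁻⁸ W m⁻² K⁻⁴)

T_eq = [S₀(1−A)/(4σd²)]^(1/4), so T ∝ (1−A)^(1/4) / √d.
T₁ = [1361×0.78/(4×5.67×10⁻⁸×0.885²)]^(1/4) = 278.04 K.
T₂ = [1361×0.85/(4×5.67×10⁻⁸×3.83²)]^(1/4) = 136.56 K.

ΔT ≈ 141.5 K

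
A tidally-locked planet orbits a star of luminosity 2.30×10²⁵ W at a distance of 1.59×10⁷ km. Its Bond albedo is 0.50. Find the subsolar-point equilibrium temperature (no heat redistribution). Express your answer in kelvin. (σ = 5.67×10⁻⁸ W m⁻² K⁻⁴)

d = 1.59×10⁷ km = 1.59×10¹⁰ m.
Flux: S = L/(4πd²) = 2.30×10²⁵/(4π×(1.59×10¹⁰)²) = 7240 W m⁻².
At the subsolar point the surface absorbs S(1−A) and emits σT⁴ per unit area — no factor of 4, since only the local patch is in balance.
T = [7240 × 0.50 / 5.67×10⁻⁸]^(1/4) = (6.38×10¹⁰)^(1/4) = 503 K.

T_ss ≈ 503 K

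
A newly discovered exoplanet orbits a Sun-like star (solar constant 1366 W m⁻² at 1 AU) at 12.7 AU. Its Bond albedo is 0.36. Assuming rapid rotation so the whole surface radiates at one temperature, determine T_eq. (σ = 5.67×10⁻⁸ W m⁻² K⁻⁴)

Flux at 12.7 AU: S = 1366/12.7² = 8.47 W m⁻².
Energy balance: absorbed = emitted ⇒ πR²·S(1−A) = 4πR²·σT_eq⁴, so T_eq⁴ = S(1−A)/(4σ).
T_eq = [8.47 × 0.64 / (4 × 5.67×10⁻⁸)]^(1/4) = (2.39×10⁷)^(1/4) = 69.9 K.

T_eq ≈ 69.9 K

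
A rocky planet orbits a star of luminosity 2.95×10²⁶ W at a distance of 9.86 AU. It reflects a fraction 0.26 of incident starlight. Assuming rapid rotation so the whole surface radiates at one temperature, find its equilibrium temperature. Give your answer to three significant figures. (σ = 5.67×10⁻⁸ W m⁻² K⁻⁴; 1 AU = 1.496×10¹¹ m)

d = 9.86 AU = 1.48×10¹² m.
Flux: S = L/(4πd²) = 2.95×10²⁶/(4π×(1.48×10¹²)²) = 10.8 W m⁻².
Energy balance: absorbed = emitted ⇒ πR²·S(1−A) = 4πR²·σT_eq⁴, so T_eq⁴ = S(1−A)/(4σ).
T_eq = [10.8 × 0.74 / (4 × 5.67×10⁻⁸)]^(1/4) = (3.52×10⁷)^(1/4) = 77.0 K.

T_eq ≈ 77.0 K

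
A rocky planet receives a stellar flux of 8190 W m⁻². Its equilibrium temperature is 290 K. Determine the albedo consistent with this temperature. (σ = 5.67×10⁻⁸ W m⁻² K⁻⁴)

A ≈ 0.80

From T_eq⁴ = S(1−A)/(4σ): 1−A = 4σT_eq⁴/S.
1−A = 4 × 5.67×10⁻⁸ × (290)⁴ / 8190 = 0.196.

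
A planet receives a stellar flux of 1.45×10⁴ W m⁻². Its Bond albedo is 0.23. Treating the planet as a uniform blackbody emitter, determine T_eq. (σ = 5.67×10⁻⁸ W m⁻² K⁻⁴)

Energy balance: absorbed = emitted ⇒ πR²·S(1−A) = 4πR²·σT_eq⁴, so T_eq⁴ = S(1−A)/(4σ).
T_eq = [1.45×10⁴ × 0.77 / (4 × 5.67×10⁻⁸)]^(1/4) = (4.92×10¹⁰)^(1/4) = 471 K.

T_eq ≈ 471 K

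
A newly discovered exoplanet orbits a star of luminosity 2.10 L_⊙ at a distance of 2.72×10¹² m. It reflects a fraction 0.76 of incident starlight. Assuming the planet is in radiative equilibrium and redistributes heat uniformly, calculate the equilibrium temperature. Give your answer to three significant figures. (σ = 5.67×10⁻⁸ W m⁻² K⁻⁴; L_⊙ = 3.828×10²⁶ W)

L = 2.10 × 3.828×10²⁶ = 8.04×10²⁶ W.
Flux: S = L/(4πd²) = 8.04×10²⁶/(4π×(2.72×10¹²)²) = 8.65 W m⁻².
Energy balance: absorbed = emitted ⇒ πR²·S(1−A) = 4πR²·σT_eq⁴, so T_eq⁴ = S(1−A)/(4σ).
T_eq = [8.65 × 0.24 / (4 × 5.67×10⁻⁸)]^(1/4) = (9.15×10⁶)^(1/4) = 55.0 K.

T_eq ≈ 55.0 K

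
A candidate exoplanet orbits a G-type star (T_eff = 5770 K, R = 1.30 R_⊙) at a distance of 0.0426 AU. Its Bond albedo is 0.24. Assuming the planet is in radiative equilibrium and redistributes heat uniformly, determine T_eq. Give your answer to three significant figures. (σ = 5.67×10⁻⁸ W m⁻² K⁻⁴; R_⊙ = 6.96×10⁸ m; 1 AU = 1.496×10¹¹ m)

T_eq ≈ 1440 K

R_⋆ = 1.30 × 6.96×10⁸ = 9.05×10⁸ m.
d = 0.0426 AU = 6.37×10⁹ m.
L = 4πR_⋆²σT_⋆⁴ = 4π(9.05×10⁸)² × 5.67×10⁻⁸ × (5770)⁴ = 6.47×10²⁶ W.
S = L/(4πd²) = 1.27×10⁶ W m⁻².
Energy balance: absorbed = emitted ⇒ πR²·S(1−A) = 4πR²·σT_eq⁴, so T_eq⁴ = S(1−A)/(4σ).
T_eq = [1.27×10⁶ × 0.76 / (4 × 5.67×10⁻⁸)]^(1/4) = (4.25×10¹²)^(1/4) = 1440 K.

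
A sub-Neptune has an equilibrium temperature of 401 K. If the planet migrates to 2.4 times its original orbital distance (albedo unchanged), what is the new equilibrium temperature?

T_eq ∝ L^(1/4) · d^(−1/2).
T′ = 401 / 2.4^(1/2) = 259 K.

T_eq ≈ 259 K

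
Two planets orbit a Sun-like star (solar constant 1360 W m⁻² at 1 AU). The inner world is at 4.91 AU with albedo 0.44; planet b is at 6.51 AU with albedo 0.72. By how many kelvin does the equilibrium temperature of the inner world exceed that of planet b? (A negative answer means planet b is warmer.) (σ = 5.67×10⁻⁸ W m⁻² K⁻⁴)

ΔT ≈ 29.3 K

T_eq = [S₀(1−A)/(4σd²)]^(1/4), so T ∝ (1−A)^(1/4) / √d.
T₁ = [1360×0.56/(4×5.67×10⁻⁸×4.91²)]^(1/4) = 108.64 K.
T₂ = [1360×0.28/(4×5.67×10⁻⁸×6.51²)]^(1/4) = 79.34 K.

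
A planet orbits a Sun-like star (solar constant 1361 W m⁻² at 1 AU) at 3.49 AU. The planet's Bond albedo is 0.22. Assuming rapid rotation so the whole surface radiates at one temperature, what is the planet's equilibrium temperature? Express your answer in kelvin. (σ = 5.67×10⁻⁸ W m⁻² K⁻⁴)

Flux at 3.49 AU: S = 1361/3.49² = 112 W m⁻².
Energy balance: absorbed = emitted ⇒ πR²·S(1−A) = 4πR²·σT_eq⁴, so T_eq⁴ = S(1−A)/(4σ).
T_eq = [112 × 0.78 / (4 × 5.67×10⁻⁸)]^(1/4) = (3.84×10⁸)^(1/4) = 140 K.

T_eq ≈ 140 K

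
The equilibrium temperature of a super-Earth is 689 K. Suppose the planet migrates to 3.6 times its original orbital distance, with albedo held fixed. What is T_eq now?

T_eq ≈ 363 K

T_eq ∝ L^(1/4) · d^(−1/2).
T′ = 689 / 3.6^(1/2) = 363 K.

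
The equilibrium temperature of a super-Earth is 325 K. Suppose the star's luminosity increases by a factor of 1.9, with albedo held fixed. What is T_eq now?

T_eq ≈ 382 K

T_eq ∝ L^(1/4) · d^(−1/2).
T′ = 325 × 1.9^(1/4) = 382 K.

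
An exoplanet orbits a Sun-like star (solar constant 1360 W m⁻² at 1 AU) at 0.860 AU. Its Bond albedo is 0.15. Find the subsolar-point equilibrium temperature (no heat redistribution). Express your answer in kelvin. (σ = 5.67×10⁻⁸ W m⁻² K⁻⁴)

Flux at 0.860 AU: S = 1360/0.860² = 1840 W m⁻².
At the subsolar point the surface absorbs S(1−A) and emits σT⁴ per unit area — no factor of 4, since only the local patch is in balance.
T = [1840 × 0.85 / 5.67×10⁻⁸]^(1/4) = (2.76×10¹⁰)^(1/4) = 407 K.

T_ss ≈ 407 K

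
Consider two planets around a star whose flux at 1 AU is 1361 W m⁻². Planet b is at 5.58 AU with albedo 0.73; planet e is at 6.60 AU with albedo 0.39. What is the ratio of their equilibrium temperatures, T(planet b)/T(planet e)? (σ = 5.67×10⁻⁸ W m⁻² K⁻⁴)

T₁/T₂ ≈ 0.887

T_eq = [S₀(1−A)/(4σd²)]^(1/4), so T ∝ (1−A)^(1/4) / √d.
T₁ = [1361×0.27/(4×5.67×10⁻⁸×5.58²)]^(1/4) = 84.93 K.
T₂ = [1361×0.61/(4×5.67×10⁻⁸×6.60²)]^(1/4) = 95.74 K.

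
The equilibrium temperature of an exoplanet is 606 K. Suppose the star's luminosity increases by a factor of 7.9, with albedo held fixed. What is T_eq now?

T_eq ∝ L^(1/4) · d^(−1/2).
T′ = 606 × 7.9^(1/4) = 1020 K.

T_eq ≈ 1020 K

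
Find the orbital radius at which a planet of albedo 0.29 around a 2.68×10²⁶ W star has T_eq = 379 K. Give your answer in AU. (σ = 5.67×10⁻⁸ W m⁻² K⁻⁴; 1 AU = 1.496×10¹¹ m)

d ≈ 0.380 AU

From T_eq⁴ = L(1−A)/(16πσd²): d = √[L(1−A)/(16πσT_eq⁴)].
d = √[2.68×10²⁶ × 0.71 / (16π × 5.67×10⁻⁸ × (379)⁴)] = 5.69×10¹⁰ m = 0.380 AU.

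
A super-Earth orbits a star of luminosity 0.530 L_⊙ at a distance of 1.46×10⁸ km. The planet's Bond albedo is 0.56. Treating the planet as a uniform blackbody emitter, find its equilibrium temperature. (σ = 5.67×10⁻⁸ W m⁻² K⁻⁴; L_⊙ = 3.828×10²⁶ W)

d = 1.46×10⁸ km = 1.46×10¹¹ m.
L = 0.530 × 3.828×10²⁶ = 2.03×10²⁶ W.
Flux: S = L/(4πd²) = 2.03×10²⁶/(4π×(1.46×10¹¹)²) = 757 W m⁻².
Energy balance: absorbed = emitted ⇒ πR²·S(1−A) = 4πR²·σT_eq⁴, so T_eq⁴ = S(1−A)/(4σ).
T_eq = [757 × 0.44 / (4 × 5.67×10⁻⁸)]^(1/4) = (1.47×10⁹)^(1/4) = 196 K.

T_eq ≈ 196 K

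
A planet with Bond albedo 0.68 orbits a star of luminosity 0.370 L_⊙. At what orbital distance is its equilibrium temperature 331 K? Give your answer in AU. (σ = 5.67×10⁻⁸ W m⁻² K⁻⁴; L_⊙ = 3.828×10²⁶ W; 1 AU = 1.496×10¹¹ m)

d ≈ 0.243 AU

L = 0.370 × 3.828×10²⁶ = 1.42×10²⁶ W.
From T_eq⁴ = L(1−A)/(16πσd²): d = √[L(1−A)/(16πσT_eq⁴)].
d = √[1.42×10²⁶ × 0.32 / (16π × 5.67×10⁻⁸ × (331)⁴)] = 3.64×10¹⁰ m = 0.243 AU.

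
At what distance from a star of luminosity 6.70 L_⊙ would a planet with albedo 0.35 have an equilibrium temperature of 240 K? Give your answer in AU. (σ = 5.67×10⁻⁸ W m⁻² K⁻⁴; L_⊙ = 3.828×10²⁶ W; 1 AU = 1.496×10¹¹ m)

d ≈ 2.81 AU

L = 6.70 × 3.828×10²⁶ = 2.56×10²⁷ W.
From T_eq⁴ = L(1−A)/(16πσd²): d = √[L(1−A)/(16πσT_eq⁴)].
d = √[2.56×10²⁷ × 0.65 / (16π × 5.67×10⁻⁸ × (240)⁴)] = 4.20×10¹¹ m = 2.81 AU.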